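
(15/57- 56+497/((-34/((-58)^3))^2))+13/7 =629094659391762/38437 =16366903228.45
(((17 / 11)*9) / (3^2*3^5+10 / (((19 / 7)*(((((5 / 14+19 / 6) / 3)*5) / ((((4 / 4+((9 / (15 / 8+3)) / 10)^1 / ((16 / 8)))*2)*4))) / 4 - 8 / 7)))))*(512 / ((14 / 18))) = 103840086528 / 24759935123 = 4.19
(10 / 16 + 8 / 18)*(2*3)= 77 / 12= 6.42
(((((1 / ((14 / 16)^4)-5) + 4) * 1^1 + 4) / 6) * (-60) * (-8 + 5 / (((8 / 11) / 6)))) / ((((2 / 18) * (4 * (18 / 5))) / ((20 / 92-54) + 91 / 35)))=3159030915 / 63112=50054.36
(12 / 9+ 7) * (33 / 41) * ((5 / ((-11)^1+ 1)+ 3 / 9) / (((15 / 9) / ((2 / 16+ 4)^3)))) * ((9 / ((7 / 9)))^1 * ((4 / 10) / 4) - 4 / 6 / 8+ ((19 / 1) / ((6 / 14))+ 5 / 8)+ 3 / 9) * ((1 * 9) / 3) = -6548.42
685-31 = 654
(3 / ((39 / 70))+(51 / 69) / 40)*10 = 64621 / 1196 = 54.03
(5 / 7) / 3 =5 / 21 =0.24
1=1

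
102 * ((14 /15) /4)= 23.80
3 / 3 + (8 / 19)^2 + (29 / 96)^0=786 / 361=2.18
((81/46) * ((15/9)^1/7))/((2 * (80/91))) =351/1472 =0.24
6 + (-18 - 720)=-732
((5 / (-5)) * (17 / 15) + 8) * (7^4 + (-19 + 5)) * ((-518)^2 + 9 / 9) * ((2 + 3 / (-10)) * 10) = 224300219605 / 3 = 74766739868.33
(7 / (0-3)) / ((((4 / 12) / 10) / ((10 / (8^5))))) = -175 / 8192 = -0.02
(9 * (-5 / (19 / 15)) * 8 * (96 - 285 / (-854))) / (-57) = 74042100 / 154147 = 480.33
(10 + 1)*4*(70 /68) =770 /17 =45.29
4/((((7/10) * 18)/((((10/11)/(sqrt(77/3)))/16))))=25 * sqrt(231)/106722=0.00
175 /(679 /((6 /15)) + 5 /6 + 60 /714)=12495 /121267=0.10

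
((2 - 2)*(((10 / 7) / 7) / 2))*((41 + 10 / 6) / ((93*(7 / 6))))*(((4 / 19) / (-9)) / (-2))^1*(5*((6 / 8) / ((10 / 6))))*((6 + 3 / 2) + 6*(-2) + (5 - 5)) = 0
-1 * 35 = -35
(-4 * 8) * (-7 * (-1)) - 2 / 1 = -226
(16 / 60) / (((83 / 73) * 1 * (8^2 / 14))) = 511 / 9960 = 0.05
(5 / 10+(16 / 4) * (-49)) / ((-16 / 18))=3519 / 16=219.94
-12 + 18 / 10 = -51 / 5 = -10.20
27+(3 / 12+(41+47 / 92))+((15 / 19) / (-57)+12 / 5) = 5907337 / 83030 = 71.15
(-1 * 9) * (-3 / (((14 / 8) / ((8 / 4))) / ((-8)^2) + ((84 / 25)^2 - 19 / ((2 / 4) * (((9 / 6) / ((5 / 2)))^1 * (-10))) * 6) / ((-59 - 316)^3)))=455625000000000 / 230697117953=1974.99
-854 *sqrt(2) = -1207.74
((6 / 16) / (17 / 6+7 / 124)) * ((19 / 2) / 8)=5301 / 34400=0.15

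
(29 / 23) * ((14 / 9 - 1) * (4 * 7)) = 4060 / 207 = 19.61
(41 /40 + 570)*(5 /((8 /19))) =433979 /64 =6780.92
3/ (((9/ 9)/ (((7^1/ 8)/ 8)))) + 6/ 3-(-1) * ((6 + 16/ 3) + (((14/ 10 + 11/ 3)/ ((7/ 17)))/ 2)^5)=7211325862710589/ 816820200000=8828.54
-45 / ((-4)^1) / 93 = 15 / 124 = 0.12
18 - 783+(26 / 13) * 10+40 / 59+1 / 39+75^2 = 11230499 / 2301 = 4880.70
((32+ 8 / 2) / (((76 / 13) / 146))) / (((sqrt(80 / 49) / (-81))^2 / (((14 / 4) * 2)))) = 19220862843 / 760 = 25290609.00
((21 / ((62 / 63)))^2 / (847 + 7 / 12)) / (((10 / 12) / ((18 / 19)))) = 81015228 / 132651635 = 0.61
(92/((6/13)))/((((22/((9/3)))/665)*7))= 28405/11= 2582.27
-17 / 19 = -0.89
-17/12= -1.42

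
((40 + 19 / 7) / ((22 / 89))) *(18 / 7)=239499 / 539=444.34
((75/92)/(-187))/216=-0.00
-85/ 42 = -2.02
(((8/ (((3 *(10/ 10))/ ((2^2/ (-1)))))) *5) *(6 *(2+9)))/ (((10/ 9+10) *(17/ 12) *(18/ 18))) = -19008/ 85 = -223.62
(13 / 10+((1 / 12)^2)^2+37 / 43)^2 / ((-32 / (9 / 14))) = -92777099975569 / 989378327347200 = -0.09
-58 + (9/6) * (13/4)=-425/8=-53.12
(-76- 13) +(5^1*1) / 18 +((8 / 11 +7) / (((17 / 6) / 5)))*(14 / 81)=-51301 / 594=-86.37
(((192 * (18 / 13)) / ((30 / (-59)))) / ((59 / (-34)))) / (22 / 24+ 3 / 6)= 13824 / 65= 212.68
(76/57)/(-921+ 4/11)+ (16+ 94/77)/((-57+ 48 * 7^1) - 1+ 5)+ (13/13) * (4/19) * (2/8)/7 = 44304089/662032371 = 0.07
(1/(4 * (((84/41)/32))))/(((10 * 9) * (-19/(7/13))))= -41/33345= -0.00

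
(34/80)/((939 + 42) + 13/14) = 119/274940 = 0.00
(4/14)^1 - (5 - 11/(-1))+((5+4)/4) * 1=-377/28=-13.46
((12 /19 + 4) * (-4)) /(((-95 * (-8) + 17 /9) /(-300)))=950400 /130283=7.29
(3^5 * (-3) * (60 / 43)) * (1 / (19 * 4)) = -10935 / 817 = -13.38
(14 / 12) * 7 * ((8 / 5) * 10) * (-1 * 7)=-2744 / 3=-914.67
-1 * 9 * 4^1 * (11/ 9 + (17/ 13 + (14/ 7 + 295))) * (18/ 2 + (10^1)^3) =-141441620/ 13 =-10880124.62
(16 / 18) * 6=16 / 3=5.33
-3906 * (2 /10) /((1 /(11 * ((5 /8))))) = -21483 /4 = -5370.75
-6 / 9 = -2 / 3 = -0.67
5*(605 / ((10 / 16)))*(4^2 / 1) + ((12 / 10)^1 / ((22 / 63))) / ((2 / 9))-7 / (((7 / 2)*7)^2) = 2922394203 / 37730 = 77455.45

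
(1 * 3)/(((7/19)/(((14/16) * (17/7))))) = 969/56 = 17.30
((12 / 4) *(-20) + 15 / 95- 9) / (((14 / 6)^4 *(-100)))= 26487 / 1140475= 0.02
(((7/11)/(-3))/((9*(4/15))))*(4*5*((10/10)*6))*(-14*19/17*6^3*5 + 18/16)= 179218.01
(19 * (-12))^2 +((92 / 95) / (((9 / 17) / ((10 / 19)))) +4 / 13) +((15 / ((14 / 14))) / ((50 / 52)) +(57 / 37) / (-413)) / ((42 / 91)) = 335743303462171 / 6454235970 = 52019.06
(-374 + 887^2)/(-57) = -786395/57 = -13796.40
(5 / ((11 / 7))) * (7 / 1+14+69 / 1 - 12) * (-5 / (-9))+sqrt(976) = 4 * sqrt(61)+4550 / 33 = 169.12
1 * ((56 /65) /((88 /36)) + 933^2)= 622399887 /715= 870489.35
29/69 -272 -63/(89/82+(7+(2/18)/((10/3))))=-96237232/344517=-279.34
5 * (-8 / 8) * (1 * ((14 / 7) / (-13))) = 10 / 13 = 0.77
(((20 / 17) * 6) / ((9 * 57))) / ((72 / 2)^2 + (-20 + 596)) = 5 / 680238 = 0.00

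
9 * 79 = 711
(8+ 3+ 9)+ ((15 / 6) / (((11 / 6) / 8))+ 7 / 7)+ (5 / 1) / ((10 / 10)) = 36.91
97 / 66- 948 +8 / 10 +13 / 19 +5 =-5894089 / 6270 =-940.05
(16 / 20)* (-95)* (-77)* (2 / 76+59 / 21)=49786 / 3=16595.33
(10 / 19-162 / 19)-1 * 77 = -85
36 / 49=0.73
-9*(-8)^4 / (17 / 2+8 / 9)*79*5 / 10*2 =-52420608 / 169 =-310181.11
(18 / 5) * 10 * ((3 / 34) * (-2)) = -108 / 17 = -6.35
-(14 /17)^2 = -196 /289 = -0.68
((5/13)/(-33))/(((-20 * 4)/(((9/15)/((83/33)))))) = 3/86320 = 0.00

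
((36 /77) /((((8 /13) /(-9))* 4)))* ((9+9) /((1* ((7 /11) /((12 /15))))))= -9477 /245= -38.68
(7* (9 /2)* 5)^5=3101364196875 /32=96917631152.34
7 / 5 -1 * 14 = -63 / 5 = -12.60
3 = 3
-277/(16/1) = -277/16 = -17.31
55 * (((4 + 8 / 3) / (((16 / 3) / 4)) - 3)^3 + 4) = 660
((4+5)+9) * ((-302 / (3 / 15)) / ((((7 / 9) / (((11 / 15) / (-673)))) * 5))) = 179388 / 23555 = 7.62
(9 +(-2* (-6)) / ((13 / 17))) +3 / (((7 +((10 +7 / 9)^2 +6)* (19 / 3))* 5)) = 304487607 / 12330890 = 24.69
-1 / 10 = -0.10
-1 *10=-10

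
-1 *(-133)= 133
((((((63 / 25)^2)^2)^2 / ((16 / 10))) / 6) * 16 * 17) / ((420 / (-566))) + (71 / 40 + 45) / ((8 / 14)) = -302807284959815867 / 4882812500000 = -62014.93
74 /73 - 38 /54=611 /1971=0.31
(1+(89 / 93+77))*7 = 51401 / 93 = 552.70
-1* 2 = -2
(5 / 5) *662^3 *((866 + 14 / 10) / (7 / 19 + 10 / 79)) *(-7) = -13220324726860552 / 3715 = -3558633843031.10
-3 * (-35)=105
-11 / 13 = -0.85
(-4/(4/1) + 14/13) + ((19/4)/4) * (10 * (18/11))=11159/572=19.51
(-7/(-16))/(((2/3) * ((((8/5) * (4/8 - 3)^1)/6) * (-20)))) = 63/1280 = 0.05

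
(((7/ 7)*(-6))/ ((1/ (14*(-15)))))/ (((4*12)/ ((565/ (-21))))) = -2825/ 4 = -706.25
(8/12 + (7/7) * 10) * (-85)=-2720/3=-906.67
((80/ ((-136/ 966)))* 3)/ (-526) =3.24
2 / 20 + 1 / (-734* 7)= 1282 / 12845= 0.10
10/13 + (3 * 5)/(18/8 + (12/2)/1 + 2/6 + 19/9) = 2174/1001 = 2.17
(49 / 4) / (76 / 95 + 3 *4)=245 / 256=0.96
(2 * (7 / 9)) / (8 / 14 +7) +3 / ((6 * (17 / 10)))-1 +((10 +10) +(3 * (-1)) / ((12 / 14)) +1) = 275699 / 16218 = 17.00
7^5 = 16807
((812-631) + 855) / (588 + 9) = 1036 / 597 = 1.74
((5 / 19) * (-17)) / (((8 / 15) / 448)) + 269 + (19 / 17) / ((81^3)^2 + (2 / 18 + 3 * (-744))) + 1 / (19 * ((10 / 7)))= -7161078438400739043 / 2052556640155415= -3488.86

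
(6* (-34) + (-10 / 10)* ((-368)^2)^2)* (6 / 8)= -13754744985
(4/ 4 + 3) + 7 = 11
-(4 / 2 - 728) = 726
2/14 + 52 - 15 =260/7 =37.14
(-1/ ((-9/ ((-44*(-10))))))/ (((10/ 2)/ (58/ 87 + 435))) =115016/ 27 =4259.85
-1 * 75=-75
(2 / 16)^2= 1 / 64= 0.02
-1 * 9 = -9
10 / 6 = 1.67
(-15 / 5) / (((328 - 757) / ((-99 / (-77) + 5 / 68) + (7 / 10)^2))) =11003 / 850850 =0.01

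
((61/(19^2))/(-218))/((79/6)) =-183/3108571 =-0.00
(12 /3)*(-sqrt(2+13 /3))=-4*sqrt(57) /3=-10.07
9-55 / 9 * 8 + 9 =-30.89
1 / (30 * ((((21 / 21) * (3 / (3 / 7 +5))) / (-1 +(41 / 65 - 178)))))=-220286 / 20475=-10.76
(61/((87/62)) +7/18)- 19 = 12977/522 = 24.86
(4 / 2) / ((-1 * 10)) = -1 / 5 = -0.20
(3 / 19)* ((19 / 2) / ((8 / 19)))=57 / 16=3.56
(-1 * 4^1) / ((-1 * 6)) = 2 / 3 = 0.67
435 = 435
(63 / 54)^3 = 343 / 216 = 1.59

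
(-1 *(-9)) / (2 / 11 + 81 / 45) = 495 / 109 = 4.54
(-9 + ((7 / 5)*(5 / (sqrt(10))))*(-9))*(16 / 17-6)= 774 / 17 + 2709*sqrt(10) / 85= 146.31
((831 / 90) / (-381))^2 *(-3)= -76729 / 43548300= -0.00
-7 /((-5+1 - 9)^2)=-7 /169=-0.04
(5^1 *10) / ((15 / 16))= 160 / 3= 53.33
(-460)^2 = 211600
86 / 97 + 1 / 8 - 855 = -662695 / 776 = -853.99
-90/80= -9/8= -1.12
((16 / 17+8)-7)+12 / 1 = 237 / 17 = 13.94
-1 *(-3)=3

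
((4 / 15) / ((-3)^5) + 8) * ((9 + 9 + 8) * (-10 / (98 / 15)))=-3790280 / 11907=-318.32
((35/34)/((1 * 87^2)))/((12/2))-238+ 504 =410724251/1544076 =266.00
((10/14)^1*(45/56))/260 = 45/20384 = 0.00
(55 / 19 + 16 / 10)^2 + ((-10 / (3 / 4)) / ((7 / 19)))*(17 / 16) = -6917557 / 379050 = -18.25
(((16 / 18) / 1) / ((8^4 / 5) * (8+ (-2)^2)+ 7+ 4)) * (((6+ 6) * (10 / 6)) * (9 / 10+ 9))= 880 / 49207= 0.02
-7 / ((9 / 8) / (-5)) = 280 / 9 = 31.11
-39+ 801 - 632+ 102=232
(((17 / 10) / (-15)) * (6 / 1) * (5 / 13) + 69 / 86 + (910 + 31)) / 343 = 5263213 / 1917370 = 2.75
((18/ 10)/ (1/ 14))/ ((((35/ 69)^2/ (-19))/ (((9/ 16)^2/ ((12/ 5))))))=-21981537/ 89600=-245.33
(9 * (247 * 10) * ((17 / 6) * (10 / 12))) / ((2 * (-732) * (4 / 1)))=-104975 / 11712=-8.96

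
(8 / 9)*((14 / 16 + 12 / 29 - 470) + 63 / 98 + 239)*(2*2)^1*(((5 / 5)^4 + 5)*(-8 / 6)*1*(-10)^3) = -11904224000 / 1827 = -6515721.95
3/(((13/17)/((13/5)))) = 51/5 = 10.20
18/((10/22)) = 198/5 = 39.60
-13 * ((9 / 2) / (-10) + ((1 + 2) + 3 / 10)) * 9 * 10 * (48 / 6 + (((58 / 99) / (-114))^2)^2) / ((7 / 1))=-105456545407617157 / 27672657736878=-3810.86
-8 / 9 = -0.89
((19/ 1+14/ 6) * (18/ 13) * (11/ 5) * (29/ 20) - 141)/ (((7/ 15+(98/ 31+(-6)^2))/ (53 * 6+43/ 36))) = -1804971807/ 4791020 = -376.74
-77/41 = -1.88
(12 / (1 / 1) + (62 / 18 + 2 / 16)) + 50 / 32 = 2467 / 144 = 17.13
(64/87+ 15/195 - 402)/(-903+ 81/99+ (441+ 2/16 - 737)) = 39929384/119240199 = 0.33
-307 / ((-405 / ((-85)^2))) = 443615 / 81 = 5476.73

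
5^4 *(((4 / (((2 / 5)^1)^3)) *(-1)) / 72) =-78125 / 144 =-542.53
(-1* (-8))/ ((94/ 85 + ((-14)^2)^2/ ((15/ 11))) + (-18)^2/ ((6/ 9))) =510/ 1827001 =0.00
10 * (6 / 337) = 60 / 337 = 0.18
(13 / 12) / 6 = 13 / 72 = 0.18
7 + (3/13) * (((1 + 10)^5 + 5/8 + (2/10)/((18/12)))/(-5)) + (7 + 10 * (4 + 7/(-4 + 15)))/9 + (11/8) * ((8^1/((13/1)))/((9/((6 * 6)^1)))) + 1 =-1908838289/257400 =-7415.84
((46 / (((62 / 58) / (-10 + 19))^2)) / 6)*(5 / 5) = 522261 / 961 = 543.46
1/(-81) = -1/81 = -0.01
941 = 941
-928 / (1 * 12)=-232 / 3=-77.33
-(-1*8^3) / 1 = 512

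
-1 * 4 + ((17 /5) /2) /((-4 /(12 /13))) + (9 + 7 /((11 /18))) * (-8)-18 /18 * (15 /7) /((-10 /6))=-1669097 /10010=-166.74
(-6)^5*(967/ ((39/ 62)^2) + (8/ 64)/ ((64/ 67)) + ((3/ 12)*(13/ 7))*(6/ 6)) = -359788573575/ 18928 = -19008272.06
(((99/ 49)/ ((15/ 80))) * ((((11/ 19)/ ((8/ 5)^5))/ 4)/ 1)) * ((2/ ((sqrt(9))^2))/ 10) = 75625/ 22880256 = 0.00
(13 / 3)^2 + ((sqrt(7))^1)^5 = 169 / 9 + 49*sqrt(7) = 148.42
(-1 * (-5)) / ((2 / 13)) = 65 / 2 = 32.50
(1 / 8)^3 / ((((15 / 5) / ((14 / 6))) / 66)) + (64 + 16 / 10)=252289 / 3840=65.70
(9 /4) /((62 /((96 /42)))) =18 /217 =0.08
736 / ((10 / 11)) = 4048 / 5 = 809.60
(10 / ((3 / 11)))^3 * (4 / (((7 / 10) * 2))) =26620000 / 189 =140846.56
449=449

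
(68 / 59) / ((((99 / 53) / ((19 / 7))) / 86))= 5888936 / 40887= 144.03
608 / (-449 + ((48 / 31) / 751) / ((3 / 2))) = -14154848 / 10453137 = -1.35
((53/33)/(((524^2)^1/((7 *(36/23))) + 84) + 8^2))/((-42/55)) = -265/3176272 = -0.00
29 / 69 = 0.42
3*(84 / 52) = 4.85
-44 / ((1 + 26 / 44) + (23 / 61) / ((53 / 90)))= -3129544 / 158695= -19.72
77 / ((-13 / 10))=-59.23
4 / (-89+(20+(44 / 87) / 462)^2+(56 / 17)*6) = 0.01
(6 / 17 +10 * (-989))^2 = 28265679376 / 289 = 97805118.95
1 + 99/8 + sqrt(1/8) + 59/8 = sqrt(2)/4 + 83/4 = 21.10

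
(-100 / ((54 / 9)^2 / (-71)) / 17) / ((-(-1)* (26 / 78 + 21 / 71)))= 126025 / 6834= 18.44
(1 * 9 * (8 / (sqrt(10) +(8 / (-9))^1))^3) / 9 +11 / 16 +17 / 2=420743808 * sqrt(10) / 51895117 +22522670391 / 830321872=52.76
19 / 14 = 1.36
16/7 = 2.29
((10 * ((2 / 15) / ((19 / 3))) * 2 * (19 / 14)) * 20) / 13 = 80 / 91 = 0.88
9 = 9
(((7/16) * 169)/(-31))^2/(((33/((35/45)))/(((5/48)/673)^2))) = 244910575/76248693311864832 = 0.00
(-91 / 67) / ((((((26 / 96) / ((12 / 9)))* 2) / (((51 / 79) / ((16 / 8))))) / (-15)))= 85680 / 5293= 16.19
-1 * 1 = -1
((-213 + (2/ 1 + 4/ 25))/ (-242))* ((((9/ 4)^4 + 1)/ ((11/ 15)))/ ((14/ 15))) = 46198809/ 1362944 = 33.90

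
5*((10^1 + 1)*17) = 935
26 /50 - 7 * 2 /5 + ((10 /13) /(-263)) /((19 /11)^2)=-70383013 /30856475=-2.28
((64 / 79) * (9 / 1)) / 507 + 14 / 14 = 13543 / 13351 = 1.01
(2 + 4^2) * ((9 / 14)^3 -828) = -20441727 / 1372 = -14899.22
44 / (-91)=-44 / 91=-0.48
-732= -732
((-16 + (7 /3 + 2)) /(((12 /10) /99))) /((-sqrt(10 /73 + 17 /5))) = 1925 *sqrt(471215) /2582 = 511.78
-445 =-445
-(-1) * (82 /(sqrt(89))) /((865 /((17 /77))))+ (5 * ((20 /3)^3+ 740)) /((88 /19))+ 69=1394 * sqrt(89) /5927845+ 705511 /594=1187.73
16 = 16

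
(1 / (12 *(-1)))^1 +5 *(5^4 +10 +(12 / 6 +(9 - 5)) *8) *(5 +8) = 532739 / 12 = 44394.92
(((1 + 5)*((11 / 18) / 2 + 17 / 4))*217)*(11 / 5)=195734 / 15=13048.93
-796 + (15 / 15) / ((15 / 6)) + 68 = -3638 / 5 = -727.60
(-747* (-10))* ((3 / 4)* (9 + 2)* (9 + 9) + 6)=1154115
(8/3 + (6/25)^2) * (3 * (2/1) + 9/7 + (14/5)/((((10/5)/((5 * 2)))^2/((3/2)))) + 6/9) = 307.71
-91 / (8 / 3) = -273 / 8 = -34.12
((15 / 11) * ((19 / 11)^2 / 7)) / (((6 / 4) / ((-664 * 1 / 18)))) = -1198520 / 83853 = -14.29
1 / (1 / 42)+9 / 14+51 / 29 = 18027 / 406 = 44.40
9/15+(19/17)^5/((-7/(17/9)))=3404974/26309115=0.13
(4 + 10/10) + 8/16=11/2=5.50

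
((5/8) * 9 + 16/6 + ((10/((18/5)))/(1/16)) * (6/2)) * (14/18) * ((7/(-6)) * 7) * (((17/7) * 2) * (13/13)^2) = -943789/216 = -4369.39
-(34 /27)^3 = -39304 /19683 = -2.00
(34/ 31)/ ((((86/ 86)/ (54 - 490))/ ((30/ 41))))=-444720/ 1271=-349.90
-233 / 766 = -0.30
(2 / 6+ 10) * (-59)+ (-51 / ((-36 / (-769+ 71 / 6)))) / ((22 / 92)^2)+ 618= -3712459 / 198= -18749.79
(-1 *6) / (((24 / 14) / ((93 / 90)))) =-217 / 60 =-3.62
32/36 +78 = 710/9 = 78.89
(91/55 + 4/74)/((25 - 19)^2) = 1159/24420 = 0.05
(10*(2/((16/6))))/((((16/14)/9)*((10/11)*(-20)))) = -2079/640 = -3.25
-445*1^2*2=-890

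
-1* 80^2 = -6400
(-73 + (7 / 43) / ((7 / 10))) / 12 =-6.06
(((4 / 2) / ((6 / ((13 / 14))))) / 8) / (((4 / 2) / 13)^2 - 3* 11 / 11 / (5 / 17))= -10985 / 2889264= -0.00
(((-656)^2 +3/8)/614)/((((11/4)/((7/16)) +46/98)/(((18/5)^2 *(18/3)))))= 40992121737/5080850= 8067.97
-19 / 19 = -1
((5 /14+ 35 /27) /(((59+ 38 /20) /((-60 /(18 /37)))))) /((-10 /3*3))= 115625 /345303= 0.33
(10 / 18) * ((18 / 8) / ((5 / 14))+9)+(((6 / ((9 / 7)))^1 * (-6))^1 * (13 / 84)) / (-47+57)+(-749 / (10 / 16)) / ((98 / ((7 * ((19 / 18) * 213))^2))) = -1363030586 / 45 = -30289568.58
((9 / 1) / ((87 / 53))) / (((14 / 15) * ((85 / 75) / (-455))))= -2325375 / 986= -2358.39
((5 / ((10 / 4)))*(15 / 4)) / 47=15 / 94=0.16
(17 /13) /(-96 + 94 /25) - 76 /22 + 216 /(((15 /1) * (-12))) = -7697743 /1648790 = -4.67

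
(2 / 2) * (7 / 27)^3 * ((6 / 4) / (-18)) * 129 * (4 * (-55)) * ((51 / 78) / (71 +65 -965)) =-13790315 / 424247382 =-0.03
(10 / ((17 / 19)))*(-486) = -92340 / 17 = -5431.76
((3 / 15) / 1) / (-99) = -1 / 495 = -0.00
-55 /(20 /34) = -187 /2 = -93.50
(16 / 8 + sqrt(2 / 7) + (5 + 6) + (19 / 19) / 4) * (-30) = -795 / 2- 30 * sqrt(14) / 7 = -413.54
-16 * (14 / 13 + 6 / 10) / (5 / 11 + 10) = -19184 / 7475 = -2.57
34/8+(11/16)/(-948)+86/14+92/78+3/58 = 465263275/40028352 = 11.62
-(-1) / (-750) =-1 / 750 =-0.00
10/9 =1.11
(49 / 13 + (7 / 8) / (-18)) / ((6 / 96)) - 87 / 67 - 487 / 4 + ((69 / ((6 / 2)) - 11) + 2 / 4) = -1599739 / 31356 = -51.02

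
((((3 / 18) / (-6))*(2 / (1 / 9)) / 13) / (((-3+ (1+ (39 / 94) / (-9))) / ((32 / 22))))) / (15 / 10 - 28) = -4512 / 4373083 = -0.00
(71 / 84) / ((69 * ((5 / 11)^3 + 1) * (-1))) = -94501 / 8438976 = -0.01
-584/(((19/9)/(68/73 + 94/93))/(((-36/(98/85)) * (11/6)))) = 46720080/1519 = 30757.13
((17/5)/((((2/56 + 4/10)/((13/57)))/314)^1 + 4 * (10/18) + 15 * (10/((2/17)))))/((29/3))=0.00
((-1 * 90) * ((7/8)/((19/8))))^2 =1099.45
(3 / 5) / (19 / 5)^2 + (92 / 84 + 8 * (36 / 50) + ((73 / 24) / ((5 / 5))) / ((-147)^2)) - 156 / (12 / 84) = -5078835118631 / 4680509400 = -1085.10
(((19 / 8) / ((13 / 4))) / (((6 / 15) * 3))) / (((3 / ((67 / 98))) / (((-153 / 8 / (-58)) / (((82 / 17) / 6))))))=5518455 / 96946304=0.06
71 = 71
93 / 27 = 31 / 9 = 3.44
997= 997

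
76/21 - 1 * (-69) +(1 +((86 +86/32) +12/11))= 603917/3696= 163.40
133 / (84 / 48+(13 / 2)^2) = 133 / 44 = 3.02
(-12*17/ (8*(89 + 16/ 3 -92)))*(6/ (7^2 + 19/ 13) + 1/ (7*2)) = -66861/ 32144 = -2.08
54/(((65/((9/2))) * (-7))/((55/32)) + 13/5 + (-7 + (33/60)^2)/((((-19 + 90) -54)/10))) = -3635280/4050509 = -0.90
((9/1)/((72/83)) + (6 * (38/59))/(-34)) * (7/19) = 576359/152456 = 3.78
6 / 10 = 3 / 5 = 0.60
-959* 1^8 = -959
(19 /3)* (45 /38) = 15 /2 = 7.50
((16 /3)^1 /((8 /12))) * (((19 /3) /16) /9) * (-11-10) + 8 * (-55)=-8053 /18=-447.39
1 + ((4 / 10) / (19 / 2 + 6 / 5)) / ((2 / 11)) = 129 / 107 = 1.21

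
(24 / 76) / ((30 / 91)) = 91 / 95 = 0.96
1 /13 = 0.08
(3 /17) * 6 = 18 /17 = 1.06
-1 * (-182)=182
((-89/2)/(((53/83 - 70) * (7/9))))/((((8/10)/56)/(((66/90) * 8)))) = 650056/1919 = 338.75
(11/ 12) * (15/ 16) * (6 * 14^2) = 8085/ 8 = 1010.62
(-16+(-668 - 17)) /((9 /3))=-701 /3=-233.67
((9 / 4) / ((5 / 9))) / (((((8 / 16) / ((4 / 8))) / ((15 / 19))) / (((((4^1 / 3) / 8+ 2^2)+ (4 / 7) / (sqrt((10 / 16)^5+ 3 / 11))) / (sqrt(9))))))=10368* sqrt(2918938) / 17646307+ 675 / 152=5.44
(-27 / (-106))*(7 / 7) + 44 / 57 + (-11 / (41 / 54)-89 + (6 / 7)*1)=-176186849 / 1734054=-101.60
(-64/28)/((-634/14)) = 16/317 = 0.05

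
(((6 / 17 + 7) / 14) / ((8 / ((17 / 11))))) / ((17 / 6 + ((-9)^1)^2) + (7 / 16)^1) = 75 / 62293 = 0.00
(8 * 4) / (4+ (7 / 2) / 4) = 256 / 39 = 6.56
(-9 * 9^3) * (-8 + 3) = 32805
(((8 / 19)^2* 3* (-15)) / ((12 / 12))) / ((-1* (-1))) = -2880 / 361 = -7.98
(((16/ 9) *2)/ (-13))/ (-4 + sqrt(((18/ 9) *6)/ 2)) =16 *sqrt(6)/ 585 + 64/ 585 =0.18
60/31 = 1.94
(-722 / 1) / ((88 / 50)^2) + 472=231271 / 968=238.92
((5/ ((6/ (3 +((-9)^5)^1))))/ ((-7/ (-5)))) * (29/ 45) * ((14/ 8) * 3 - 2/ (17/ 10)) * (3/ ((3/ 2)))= -395263765/ 2142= -184530.24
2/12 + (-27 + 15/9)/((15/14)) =-2113/90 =-23.48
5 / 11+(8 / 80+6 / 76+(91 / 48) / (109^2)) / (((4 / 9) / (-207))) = -82.96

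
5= 5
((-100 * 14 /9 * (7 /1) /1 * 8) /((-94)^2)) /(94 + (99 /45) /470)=-980000 /93445353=-0.01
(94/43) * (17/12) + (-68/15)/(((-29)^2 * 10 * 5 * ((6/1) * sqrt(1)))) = 251983163/81366750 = 3.10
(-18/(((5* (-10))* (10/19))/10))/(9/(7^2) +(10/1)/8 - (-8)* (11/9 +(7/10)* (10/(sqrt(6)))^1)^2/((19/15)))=107958484427724/493651387165225 - 6227698587264* sqrt(6)/98730277433045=0.06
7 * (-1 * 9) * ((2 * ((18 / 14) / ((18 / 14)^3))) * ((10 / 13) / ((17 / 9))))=-6860 / 221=-31.04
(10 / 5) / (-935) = -2 / 935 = -0.00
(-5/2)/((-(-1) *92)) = -5/184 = -0.03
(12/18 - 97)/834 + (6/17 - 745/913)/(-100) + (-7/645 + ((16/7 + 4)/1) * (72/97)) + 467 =471.54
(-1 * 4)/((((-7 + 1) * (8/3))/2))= 1/2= 0.50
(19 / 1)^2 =361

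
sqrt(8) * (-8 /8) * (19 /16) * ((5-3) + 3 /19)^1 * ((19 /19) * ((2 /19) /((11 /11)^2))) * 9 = -369 * sqrt(2) /76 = -6.87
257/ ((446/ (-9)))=-2313/ 446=-5.19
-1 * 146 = -146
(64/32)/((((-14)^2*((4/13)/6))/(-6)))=-117/98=-1.19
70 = 70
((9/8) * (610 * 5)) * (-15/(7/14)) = -205875/2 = -102937.50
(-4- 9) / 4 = -13 / 4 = -3.25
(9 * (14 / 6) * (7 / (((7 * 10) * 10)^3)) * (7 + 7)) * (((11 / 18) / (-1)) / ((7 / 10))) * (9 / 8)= -33 / 5600000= -0.00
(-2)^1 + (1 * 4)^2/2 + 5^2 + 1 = 32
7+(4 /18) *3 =23 /3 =7.67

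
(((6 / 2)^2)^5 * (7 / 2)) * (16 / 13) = 3306744 / 13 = 254364.92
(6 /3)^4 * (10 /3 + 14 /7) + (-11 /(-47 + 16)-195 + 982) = 81160 /93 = 872.69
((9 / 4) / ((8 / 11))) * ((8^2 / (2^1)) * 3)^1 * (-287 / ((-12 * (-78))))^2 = 906059 / 32448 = 27.92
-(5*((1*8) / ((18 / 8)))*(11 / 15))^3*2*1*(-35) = 3052994560 / 19683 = 155108.19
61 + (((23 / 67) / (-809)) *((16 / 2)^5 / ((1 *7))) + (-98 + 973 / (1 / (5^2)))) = 9214623584 / 379421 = 24286.01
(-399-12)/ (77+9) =-411/ 86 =-4.78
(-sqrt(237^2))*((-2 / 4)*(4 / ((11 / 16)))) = 689.45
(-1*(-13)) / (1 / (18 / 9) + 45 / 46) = 299 / 34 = 8.79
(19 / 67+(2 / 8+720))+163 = 236787 / 268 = 883.53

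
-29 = -29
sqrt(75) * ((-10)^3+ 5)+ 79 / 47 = 79 / 47-4975 * sqrt(3) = -8615.27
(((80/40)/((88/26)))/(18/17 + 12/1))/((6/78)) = 2873/4884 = 0.59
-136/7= -19.43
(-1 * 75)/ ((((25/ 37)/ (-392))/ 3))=130536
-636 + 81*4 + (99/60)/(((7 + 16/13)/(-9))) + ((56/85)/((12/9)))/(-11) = -125596143/400180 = -313.85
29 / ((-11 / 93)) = -2697 / 11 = -245.18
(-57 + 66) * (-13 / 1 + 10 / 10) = -108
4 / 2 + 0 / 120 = 2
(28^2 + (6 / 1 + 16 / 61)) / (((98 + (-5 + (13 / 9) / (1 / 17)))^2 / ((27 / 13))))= 52713261 / 443827826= 0.12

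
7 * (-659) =-4613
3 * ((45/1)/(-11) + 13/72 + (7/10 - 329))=-1315553/1320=-996.63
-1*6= -6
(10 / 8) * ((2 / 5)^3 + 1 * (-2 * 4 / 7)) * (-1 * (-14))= -472 / 25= -18.88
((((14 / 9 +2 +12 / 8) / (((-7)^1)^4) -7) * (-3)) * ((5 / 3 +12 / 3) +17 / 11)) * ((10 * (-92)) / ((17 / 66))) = -79497200 / 147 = -540797.28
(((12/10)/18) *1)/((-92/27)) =-9/460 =-0.02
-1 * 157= -157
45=45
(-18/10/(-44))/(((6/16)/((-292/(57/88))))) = -49.18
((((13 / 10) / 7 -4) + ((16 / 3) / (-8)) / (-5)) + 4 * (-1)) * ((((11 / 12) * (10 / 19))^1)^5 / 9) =-162359539375 / 7278067121472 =-0.02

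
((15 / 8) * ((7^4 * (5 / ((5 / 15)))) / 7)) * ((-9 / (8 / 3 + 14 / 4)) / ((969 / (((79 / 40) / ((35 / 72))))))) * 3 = -8465877 / 47804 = -177.10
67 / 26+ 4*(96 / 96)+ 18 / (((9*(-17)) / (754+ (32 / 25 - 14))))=-80.63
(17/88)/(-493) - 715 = -1824681/2552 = -715.00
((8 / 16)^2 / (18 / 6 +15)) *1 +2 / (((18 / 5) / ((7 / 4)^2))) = 247 / 144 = 1.72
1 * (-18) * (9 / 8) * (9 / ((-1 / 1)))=729 / 4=182.25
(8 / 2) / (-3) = -1.33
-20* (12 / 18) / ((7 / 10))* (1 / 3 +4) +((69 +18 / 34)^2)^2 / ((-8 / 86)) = -1321962277298596 / 5261823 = -251236553.81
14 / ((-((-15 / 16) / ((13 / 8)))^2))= -9464 / 225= -42.06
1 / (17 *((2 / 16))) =8 / 17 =0.47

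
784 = 784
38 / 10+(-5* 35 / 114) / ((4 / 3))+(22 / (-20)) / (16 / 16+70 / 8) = 75163 / 29640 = 2.54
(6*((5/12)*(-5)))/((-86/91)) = 2275/172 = 13.23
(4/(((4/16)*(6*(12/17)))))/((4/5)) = 85/18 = 4.72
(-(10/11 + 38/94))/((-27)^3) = 679/10176111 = 0.00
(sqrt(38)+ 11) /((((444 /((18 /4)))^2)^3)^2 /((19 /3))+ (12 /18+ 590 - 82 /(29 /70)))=97607997 * sqrt(38) /13118933499366336378311197100072+ 1073687967 /13118933499366336378311197100072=0.00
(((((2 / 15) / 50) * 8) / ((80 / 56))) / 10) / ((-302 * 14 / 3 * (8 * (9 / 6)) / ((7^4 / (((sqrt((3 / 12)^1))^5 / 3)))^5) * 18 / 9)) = -13554257378896137852813312 / 471875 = -28724254047991815317.22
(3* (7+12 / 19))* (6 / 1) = 2610 / 19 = 137.37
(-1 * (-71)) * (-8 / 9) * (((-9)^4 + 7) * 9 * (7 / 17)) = -26114368 / 17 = -1536139.29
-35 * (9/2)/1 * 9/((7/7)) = -2835/2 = -1417.50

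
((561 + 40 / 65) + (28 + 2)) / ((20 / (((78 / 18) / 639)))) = 7691 / 38340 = 0.20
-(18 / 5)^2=-324 / 25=-12.96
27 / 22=1.23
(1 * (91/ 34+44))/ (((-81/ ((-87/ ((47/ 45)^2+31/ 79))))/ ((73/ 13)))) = 19906098075/ 104880412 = 189.80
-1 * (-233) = 233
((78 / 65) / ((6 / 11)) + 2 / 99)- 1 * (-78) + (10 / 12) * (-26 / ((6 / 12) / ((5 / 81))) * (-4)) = 1215143 / 13365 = 90.92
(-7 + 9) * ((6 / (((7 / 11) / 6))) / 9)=88 / 7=12.57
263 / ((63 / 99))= 2893 / 7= 413.29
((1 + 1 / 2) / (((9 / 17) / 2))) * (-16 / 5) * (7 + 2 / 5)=-10064 / 75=-134.19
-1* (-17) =17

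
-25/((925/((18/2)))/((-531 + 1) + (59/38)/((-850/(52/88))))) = 3389568903/26292200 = 128.92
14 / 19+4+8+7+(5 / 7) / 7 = 18470 / 931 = 19.84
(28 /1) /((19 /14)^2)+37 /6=46285 /2166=21.37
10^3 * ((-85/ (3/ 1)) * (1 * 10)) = -850000/ 3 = -283333.33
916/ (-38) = -458/ 19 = -24.11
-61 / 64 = -0.95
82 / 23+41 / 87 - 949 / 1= -1890872 / 2001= -944.96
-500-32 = -532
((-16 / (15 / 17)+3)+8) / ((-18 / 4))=1.59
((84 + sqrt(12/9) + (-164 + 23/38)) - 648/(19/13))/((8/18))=-178785/152 + 3*sqrt(3)/2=-1173.62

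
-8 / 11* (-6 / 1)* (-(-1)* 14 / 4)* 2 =336 / 11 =30.55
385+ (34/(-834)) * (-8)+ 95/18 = 977291/2502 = 390.60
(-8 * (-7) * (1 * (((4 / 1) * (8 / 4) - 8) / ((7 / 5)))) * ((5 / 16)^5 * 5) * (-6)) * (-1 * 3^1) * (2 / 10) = 0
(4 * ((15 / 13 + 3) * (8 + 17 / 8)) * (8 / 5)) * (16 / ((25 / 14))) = 3919104 / 1625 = 2411.76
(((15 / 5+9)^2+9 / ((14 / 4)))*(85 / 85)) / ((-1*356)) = -513 / 1246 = -0.41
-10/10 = -1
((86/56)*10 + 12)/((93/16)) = 3064/651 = 4.71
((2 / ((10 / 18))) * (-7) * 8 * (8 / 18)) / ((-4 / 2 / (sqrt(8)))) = 448 * sqrt(2) / 5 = 126.71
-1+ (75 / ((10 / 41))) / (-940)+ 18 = 6269 / 376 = 16.67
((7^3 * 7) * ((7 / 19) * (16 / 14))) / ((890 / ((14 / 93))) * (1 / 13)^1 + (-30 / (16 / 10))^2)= 27966848 / 22306665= 1.25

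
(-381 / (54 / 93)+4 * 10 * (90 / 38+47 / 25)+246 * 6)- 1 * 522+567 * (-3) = -702941 / 570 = -1233.23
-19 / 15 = -1.27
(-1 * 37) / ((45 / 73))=-2701 / 45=-60.02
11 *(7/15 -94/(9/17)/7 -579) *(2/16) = -830.36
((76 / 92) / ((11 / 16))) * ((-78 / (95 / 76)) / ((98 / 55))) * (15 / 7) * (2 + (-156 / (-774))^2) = -2684040320 / 14586761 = -184.01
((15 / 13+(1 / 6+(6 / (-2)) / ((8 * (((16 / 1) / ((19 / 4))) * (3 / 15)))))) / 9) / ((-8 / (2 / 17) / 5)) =-76265 / 12220416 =-0.01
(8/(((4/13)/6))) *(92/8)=1794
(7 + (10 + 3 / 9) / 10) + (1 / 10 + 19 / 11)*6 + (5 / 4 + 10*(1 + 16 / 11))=29563 / 660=44.79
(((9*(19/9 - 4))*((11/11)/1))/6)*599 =-10183/6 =-1697.17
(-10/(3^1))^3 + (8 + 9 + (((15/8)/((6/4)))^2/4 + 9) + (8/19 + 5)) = -5.23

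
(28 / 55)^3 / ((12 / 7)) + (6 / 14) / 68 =19783391 / 237583500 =0.08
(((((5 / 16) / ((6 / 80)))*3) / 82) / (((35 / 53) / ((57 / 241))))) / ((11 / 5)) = 75525 / 3043348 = 0.02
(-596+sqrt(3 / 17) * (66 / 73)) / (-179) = 596 / 179 - 66 * sqrt(51) / 222139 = 3.33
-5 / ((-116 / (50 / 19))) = 125 / 1102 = 0.11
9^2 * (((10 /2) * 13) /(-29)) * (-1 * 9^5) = 310892985 /29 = 10720447.76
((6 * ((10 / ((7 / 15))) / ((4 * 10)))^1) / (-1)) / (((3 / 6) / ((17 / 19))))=-5.75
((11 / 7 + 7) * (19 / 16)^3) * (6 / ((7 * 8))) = 308655 / 200704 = 1.54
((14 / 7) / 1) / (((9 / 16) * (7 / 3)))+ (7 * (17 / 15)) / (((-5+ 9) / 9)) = 8137 / 420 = 19.37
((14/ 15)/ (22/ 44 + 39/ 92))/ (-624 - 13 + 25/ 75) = -644/ 405875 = -0.00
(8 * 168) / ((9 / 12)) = 1792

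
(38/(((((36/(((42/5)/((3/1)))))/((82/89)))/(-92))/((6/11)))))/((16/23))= -2884637/14685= -196.43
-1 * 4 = -4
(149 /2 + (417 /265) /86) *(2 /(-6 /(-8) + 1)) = 6793088 /79765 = 85.16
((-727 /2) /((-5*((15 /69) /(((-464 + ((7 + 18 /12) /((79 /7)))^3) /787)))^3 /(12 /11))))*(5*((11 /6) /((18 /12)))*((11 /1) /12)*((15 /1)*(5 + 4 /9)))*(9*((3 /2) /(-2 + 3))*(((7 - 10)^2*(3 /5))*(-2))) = 786933370976030859475502571658496973633 /7477871334495821089727943296000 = 105234943.98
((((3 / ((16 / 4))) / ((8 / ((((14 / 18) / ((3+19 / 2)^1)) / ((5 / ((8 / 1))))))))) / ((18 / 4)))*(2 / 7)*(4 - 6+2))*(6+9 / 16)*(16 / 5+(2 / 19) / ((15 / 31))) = 0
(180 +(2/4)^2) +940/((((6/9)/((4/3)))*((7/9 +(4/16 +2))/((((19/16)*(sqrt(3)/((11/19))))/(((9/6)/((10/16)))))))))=721/4 +1272525*sqrt(3)/2398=1099.38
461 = 461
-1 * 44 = -44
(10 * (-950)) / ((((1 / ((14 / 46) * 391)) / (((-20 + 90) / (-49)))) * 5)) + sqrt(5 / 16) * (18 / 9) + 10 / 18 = sqrt(5) / 2 + 2907005 / 9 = 323001.67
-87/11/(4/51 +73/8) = -35496/41305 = -0.86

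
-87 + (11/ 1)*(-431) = -4828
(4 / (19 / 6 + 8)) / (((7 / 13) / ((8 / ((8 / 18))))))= 5616 / 469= 11.97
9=9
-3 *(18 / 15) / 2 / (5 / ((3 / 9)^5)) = -0.00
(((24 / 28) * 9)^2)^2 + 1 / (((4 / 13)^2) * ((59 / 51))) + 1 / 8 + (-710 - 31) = 6368353297 / 2266544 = 2809.72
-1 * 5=-5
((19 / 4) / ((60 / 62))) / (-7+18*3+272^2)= 589 / 8883720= 0.00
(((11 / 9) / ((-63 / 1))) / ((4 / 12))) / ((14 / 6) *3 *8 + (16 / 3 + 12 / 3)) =-11 / 12348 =-0.00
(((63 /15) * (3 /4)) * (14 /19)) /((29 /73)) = 32193 /5510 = 5.84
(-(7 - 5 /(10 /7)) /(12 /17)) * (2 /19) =-119 /228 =-0.52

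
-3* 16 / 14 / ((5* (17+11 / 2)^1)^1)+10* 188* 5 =4934984 / 525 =9399.97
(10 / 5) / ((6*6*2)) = 1 / 36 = 0.03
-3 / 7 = -0.43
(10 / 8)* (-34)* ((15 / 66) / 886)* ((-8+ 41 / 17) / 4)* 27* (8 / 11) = 64125 / 214412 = 0.30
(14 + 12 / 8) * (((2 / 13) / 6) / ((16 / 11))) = 341 / 1248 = 0.27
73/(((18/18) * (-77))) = -73/77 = -0.95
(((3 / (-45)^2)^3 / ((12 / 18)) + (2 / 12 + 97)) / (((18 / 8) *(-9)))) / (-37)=39844406252 / 307239328125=0.13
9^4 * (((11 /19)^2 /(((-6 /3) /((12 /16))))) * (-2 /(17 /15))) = 35724645 /24548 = 1455.30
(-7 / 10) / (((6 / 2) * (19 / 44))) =-154 / 285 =-0.54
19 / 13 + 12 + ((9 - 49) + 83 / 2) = 389 / 26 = 14.96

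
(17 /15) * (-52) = -884 /15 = -58.93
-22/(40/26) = -143/10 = -14.30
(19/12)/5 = 0.32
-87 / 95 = -0.92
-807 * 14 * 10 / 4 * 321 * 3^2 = -81599805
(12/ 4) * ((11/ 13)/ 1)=33/ 13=2.54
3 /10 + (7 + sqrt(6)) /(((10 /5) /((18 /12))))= 3 * sqrt(6) /4 + 111 /20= 7.39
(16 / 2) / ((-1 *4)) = -2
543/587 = 0.93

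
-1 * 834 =-834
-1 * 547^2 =-299209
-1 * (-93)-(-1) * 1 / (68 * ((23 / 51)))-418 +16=-28425 / 92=-308.97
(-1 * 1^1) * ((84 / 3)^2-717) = -67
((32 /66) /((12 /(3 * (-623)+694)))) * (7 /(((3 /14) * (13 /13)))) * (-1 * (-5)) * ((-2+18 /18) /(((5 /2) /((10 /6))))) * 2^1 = 9212000 /891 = 10338.95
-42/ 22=-1.91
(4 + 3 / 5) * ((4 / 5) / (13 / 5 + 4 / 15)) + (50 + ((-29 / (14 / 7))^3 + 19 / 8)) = -2575671 / 860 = -2994.97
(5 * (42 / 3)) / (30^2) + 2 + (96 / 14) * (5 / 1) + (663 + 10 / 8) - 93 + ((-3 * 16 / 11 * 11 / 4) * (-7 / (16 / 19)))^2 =53210687 / 5040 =10557.68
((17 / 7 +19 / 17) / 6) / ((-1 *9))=-211 / 3213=-0.07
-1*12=-12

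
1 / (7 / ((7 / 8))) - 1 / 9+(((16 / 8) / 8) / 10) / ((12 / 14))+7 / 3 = 2.38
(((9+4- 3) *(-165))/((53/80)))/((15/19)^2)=-635360/159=-3995.97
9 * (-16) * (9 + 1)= -1440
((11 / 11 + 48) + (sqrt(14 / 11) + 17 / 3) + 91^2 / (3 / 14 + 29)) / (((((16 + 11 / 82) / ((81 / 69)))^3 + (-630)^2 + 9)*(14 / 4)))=1102736*sqrt(154) / 16961125480915 + 457500906208 / 1891936451371155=0.00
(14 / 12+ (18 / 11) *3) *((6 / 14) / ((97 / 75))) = 30075 / 14938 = 2.01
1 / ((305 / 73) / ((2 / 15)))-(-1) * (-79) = -361279 / 4575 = -78.97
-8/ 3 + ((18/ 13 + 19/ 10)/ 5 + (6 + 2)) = 11681/ 1950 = 5.99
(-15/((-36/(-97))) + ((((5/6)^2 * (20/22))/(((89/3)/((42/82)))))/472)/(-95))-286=-704994492617/2159799312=-326.42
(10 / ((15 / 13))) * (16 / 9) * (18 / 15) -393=-16853 / 45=-374.51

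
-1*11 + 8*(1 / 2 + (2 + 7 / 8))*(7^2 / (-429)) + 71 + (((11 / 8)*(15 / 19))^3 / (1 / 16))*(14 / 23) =69.37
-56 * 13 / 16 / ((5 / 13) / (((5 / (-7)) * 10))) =845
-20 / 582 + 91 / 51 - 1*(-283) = 1408658 / 4947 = 284.75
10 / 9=1.11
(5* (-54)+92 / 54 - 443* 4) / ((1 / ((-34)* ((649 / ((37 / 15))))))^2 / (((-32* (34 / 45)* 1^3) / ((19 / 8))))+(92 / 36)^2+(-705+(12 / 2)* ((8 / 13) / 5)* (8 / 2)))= 2.93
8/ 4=2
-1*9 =-9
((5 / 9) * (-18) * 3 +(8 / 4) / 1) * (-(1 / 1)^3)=28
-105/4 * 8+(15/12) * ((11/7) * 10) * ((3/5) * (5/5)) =-198.21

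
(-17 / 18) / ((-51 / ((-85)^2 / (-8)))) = -16.72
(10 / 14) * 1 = 5 / 7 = 0.71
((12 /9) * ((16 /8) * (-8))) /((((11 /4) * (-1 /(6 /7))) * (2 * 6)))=128 /231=0.55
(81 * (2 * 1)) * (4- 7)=-486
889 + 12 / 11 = 9791 / 11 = 890.09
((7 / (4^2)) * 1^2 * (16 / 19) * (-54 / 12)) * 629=-1042.82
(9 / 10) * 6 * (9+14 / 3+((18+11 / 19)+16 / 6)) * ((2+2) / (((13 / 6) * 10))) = 42984 / 1235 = 34.80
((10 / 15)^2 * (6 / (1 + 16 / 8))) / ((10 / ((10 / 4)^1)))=2 / 9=0.22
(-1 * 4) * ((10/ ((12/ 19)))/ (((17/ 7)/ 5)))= -6650/ 51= -130.39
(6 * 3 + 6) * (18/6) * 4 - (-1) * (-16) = 272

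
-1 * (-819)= 819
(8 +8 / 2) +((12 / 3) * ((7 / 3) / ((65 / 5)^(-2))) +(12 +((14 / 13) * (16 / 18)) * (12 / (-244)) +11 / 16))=20325843 / 12688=1601.97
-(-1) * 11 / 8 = 11 / 8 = 1.38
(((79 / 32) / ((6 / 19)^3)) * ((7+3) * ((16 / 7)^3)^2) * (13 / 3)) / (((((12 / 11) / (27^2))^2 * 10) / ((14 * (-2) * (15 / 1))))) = -152705733510021120 / 16807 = -9085841227466.00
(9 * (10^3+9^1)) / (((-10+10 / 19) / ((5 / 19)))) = -1009 / 4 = -252.25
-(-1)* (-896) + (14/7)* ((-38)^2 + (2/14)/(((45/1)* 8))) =2509921/1260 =1992.00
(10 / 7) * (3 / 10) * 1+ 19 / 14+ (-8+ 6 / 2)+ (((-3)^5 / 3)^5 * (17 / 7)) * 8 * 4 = -3793621428333 / 14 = -270972959166.64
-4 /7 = -0.57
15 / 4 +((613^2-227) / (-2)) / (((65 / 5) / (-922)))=692499643 / 52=13317300.83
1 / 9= 0.11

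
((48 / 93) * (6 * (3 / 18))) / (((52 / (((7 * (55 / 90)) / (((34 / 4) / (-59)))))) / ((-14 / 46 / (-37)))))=-127204 / 52471809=-0.00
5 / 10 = 1 / 2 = 0.50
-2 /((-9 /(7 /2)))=7 /9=0.78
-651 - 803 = -1454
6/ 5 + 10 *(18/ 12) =81/ 5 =16.20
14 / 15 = 0.93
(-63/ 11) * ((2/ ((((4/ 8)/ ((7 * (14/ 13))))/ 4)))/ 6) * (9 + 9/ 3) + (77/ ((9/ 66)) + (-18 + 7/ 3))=-119061/ 143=-832.59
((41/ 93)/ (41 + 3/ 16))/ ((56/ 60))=1640/ 143003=0.01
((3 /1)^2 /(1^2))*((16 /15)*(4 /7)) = 192 /35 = 5.49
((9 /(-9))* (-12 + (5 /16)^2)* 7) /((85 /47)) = 1002463 /21760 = 46.07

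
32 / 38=16 / 19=0.84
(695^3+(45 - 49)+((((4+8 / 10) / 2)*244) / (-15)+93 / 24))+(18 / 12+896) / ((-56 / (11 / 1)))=939966046713 / 2800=335702159.54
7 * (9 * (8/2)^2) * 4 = 4032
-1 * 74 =-74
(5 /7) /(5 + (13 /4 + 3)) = 4 /63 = 0.06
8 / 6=4 / 3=1.33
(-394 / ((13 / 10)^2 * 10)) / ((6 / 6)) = -23.31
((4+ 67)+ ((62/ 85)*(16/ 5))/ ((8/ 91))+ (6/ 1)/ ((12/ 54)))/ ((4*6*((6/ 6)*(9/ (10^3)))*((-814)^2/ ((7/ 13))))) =926345/ 1976855166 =0.00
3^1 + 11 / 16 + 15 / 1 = 299 / 16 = 18.69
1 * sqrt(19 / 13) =sqrt(247) / 13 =1.21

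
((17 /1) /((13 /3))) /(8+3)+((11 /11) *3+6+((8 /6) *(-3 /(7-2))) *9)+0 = 1542 /715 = 2.16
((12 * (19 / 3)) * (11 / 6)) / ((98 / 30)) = 2090 / 49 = 42.65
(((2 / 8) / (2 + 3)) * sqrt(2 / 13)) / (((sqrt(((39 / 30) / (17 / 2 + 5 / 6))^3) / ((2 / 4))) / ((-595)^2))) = 66781.69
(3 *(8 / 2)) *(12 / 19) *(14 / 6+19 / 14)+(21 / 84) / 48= 27.98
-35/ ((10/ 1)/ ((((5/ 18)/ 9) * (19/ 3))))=-665/ 972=-0.68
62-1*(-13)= 75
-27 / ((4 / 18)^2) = -2187 / 4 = -546.75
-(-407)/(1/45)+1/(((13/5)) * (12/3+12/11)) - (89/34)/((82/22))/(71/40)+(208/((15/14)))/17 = 18326.10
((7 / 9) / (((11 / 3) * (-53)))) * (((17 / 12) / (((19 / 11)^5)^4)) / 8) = -7277931763361331008629 / 573773354855981505863379893664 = -0.00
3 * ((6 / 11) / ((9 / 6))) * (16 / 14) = 96 / 77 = 1.25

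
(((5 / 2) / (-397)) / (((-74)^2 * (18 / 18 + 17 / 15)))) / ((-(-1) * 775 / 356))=-267 / 1078290112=-0.00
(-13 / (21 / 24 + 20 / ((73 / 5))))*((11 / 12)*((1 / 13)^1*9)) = -1606 / 437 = -3.68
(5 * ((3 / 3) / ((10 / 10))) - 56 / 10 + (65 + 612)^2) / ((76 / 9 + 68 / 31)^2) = 89191852461 / 22022560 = 4050.02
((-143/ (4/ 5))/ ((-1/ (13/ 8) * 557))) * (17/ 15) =31603/ 53472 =0.59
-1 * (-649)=649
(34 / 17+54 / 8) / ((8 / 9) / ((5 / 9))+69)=175 / 1412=0.12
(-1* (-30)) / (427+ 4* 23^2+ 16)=10 / 853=0.01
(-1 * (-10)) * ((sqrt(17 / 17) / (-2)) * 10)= -50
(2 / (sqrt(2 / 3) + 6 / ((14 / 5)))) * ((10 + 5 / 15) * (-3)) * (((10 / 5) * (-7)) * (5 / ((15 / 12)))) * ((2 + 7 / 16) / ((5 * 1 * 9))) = 59241 / 577- 138229 * sqrt(6) / 8655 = 63.55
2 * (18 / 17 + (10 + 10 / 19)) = 23.17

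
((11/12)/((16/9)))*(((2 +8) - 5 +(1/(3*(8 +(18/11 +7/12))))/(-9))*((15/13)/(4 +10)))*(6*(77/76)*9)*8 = 990897435/10662496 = 92.93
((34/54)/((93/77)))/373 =0.00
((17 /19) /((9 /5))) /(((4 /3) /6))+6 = 313 /38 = 8.24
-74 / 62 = -37 / 31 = -1.19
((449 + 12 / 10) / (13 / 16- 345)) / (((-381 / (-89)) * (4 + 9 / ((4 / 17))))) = -12821696 / 1772951115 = -0.01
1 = 1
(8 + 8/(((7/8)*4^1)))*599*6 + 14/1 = 258866/7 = 36980.86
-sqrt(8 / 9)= -2 * sqrt(2) / 3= -0.94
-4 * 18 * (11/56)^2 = -1089/392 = -2.78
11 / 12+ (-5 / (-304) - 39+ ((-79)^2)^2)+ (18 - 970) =35521570931 / 912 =38949090.93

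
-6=-6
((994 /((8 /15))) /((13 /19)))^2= 20063306025 /2704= 7419861.70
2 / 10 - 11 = -54 / 5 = -10.80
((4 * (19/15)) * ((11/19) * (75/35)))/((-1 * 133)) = -44/931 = -0.05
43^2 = 1849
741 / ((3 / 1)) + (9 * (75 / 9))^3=422122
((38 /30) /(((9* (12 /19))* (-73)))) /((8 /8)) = -0.00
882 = 882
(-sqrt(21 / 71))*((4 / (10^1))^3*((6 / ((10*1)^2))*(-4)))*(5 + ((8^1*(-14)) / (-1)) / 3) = 0.35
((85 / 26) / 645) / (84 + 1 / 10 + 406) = 85 / 8218977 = 0.00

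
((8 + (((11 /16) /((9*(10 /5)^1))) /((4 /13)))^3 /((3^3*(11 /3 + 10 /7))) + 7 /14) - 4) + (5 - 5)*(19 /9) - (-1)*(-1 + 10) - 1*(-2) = 22820009039561 /1472257327104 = 15.50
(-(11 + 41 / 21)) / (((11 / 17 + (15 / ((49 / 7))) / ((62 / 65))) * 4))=-71672 / 64047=-1.12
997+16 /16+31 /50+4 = 50131 /50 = 1002.62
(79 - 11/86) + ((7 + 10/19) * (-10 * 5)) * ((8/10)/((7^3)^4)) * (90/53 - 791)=94542669820463041/1198683154181002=78.87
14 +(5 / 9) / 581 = 73211 / 5229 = 14.00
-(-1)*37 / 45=37 / 45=0.82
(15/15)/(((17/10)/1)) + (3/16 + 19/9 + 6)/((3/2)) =22475/3672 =6.12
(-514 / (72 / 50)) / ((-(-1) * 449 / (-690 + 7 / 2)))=8821525 / 16164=545.75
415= 415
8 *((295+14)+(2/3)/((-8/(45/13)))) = 32106/13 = 2469.69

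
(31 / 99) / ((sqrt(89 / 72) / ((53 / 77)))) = 3286 * sqrt(178) / 226149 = 0.19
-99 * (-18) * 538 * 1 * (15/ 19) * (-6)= -86284440/ 19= -4541286.32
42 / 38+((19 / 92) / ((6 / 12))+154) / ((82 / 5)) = 753997 / 71668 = 10.52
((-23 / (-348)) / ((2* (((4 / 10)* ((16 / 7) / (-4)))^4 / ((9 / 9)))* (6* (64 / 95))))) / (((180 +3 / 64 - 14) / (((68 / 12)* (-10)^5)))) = -174189736328125 / 17041287168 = -10221.63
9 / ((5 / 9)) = 16.20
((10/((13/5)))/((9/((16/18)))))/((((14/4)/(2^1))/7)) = 1600/1053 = 1.52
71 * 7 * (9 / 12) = 1491 / 4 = 372.75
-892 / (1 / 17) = -15164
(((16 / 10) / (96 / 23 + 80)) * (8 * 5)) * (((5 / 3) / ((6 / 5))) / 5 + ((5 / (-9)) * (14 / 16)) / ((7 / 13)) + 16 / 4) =621 / 242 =2.57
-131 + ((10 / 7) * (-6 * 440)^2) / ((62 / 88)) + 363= 3066674344 / 217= 14132139.83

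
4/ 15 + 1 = 19/ 15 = 1.27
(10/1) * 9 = 90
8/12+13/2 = 43/6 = 7.17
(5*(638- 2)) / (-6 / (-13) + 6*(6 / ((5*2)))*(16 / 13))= 650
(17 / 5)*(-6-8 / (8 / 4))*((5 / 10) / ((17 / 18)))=-18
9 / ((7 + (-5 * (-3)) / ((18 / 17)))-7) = 54 / 85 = 0.64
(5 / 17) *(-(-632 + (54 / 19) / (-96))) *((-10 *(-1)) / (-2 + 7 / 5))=-3098.18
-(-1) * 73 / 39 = 1.87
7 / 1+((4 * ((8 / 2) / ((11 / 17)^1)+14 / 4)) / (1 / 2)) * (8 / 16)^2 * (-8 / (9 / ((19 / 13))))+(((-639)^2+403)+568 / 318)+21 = 408728.63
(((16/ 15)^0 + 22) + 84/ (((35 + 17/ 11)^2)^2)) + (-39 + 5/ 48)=-138377337959/ 8705284272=-15.90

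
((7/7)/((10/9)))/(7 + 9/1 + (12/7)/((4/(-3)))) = 63/1030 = 0.06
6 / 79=0.08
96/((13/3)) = 288/13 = 22.15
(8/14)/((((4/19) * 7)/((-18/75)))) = -114/1225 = -0.09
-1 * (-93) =93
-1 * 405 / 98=-405 / 98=-4.13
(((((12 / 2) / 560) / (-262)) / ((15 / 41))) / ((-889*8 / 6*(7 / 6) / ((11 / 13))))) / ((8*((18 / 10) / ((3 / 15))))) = 451 / 474780051200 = 0.00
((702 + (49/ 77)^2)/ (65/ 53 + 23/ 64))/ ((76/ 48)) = 1153157888/ 4122107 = 279.75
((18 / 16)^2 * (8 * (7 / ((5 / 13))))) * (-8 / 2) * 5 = -7371 / 2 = -3685.50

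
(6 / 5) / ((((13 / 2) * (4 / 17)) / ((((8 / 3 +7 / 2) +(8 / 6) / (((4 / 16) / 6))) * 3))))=11679 / 130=89.84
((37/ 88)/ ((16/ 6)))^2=12321/ 495616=0.02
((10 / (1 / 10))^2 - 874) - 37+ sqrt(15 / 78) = sqrt(130) / 26+ 9089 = 9089.44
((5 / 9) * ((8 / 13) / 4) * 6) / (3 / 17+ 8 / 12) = 340 / 559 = 0.61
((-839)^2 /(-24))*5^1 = -3519605 /24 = -146650.21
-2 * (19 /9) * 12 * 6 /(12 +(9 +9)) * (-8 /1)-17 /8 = 9473 /120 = 78.94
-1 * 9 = -9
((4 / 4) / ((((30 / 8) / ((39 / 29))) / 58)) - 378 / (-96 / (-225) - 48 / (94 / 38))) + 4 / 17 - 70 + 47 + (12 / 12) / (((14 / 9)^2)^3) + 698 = 1915997557893393 / 2675884151360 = 716.02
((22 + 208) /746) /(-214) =-115 /79822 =-0.00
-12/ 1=-12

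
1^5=1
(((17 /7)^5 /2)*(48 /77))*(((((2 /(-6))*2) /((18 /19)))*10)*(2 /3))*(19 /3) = -82010940320 /104825259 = -782.36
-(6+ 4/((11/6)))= -90/11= -8.18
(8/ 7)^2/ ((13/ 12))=768/ 637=1.21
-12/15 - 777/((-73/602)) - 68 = 6338.79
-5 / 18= -0.28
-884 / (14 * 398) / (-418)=221 / 582274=0.00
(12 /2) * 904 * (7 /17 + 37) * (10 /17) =34496640 /289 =119365.54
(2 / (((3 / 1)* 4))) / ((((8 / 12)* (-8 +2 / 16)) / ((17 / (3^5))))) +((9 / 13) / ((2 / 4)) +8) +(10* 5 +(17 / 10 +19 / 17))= 2104407163 / 33832890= 62.20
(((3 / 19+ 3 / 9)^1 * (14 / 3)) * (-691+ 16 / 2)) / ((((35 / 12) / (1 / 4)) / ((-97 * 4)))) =14840224 / 285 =52070.96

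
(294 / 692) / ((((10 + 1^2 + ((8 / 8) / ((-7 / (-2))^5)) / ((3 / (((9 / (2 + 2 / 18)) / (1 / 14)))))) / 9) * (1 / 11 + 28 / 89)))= 59086504323 / 69166849394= 0.85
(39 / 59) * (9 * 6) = 2106 / 59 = 35.69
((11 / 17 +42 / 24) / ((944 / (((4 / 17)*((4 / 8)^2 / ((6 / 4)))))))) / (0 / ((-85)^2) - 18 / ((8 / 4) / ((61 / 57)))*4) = -3097 / 1198207872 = -0.00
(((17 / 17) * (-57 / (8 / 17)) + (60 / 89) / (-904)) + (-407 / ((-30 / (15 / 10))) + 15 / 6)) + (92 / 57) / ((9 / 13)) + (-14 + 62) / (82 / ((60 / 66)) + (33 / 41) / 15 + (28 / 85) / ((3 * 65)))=-603853508639491849 / 6328869620079960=-95.41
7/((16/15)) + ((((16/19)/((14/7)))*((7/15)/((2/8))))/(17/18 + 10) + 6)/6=2268099/299440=7.57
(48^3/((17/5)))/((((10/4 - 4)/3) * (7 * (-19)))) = 1105920/2261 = 489.13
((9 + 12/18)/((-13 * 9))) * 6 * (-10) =580/117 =4.96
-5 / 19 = -0.26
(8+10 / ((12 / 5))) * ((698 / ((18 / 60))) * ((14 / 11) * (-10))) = -35667800 / 99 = -360280.81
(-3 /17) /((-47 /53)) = 159 /799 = 0.20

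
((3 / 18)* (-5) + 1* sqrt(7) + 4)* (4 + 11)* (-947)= -89965 / 2 - 14205* sqrt(7)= -82565.40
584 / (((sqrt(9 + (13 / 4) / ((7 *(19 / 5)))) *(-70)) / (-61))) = 35624 *sqrt(645449) / 169855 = 168.50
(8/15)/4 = 0.13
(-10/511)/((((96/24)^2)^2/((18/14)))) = -45/457856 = -0.00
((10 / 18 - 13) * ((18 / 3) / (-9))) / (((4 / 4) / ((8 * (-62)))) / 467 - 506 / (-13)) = 674512384 / 3164556033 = 0.21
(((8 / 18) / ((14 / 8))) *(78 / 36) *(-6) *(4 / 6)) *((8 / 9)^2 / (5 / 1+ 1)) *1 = -13312 / 45927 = -0.29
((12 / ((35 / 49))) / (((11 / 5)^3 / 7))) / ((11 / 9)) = 132300 / 14641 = 9.04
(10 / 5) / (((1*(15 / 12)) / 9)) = 72 / 5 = 14.40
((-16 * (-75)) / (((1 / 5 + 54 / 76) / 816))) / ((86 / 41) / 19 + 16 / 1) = 2898627840 / 43423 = 66753.28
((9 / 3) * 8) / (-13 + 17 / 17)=-2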